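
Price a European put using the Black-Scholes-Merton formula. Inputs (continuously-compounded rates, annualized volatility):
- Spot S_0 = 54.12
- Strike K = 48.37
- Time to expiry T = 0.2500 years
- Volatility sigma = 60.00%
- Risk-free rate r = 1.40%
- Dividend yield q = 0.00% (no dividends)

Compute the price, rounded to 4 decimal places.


Answer: Price = 3.5857

Derivation:
d1 = (ln(S/K) + (r - q + 0.5*sigma^2) * T) / (sigma * sqrt(T)) = 0.53608005
d2 = d1 - sigma * sqrt(T) = 0.23608005
exp(-rT) = 0.99650612; exp(-qT) = 1.00000000
P = K * exp(-rT) * N(-d2) - S_0 * exp(-qT) * N(-d1)
N(-d1) = 0.29595161; N(-d2) = 0.40668528
P = 48.3700 * 0.99650612 * 0.40668528 - 54.1200 * 1.00000000 * 0.29595161 = 3.5857


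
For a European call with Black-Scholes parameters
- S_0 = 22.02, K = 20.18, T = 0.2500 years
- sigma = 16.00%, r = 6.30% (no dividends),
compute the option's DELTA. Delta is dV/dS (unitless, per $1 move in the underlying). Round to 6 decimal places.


d1 = 1.3276139546; d2 = 1.2476139546
phi(d1) = 0.1652628670; exp(-qT) = 1.0000000000; exp(-rT) = 0.9843733826
N(d1) = 0.9078471639
Delta = exp(-qT) * N(d1) = 1.0000000000 * 0.9078471639 = 0.907847

Answer: Delta = 0.907847


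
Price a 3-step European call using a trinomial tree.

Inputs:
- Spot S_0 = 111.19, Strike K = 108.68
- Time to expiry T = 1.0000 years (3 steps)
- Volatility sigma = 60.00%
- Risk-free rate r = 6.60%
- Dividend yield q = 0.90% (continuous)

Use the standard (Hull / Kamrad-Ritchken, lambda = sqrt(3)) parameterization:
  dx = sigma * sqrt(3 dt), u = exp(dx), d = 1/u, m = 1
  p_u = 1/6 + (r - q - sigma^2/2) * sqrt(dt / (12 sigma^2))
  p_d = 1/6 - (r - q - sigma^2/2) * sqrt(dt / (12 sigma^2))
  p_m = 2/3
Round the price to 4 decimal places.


dt = T/N = 0.333333; dx = sigma*sqrt(3*dt) = 0.600000
u = exp(dx) = 1.822119; d = 1/u = 0.548812
p_u = 0.132500, p_m = 0.666667, p_d = 0.200833
Discount per step: exp(-r*dt) = 0.978240
Stock lattice S(k, j) with j the centered position index:
  k=0: S(0,+0) = 111.1900
  k=1: S(1,-1) = 61.0224; S(1,+0) = 111.1900; S(1,+1) = 202.6014
  k=2: S(2,-2) = 33.4898; S(2,-1) = 61.0224; S(2,+0) = 111.1900; S(2,+1) = 202.6014; S(2,+2) = 369.1638
  k=3: S(3,-3) = 18.3796; S(3,-2) = 33.4898; S(3,-1) = 61.0224; S(3,+0) = 111.1900; S(3,+1) = 202.6014; S(3,+2) = 369.1638; S(3,+3) = 672.6603
Terminal payoffs V(N, j) = max(S_T - K, 0):
  V(3,-3) = 0.000000; V(3,-2) = 0.000000; V(3,-1) = 0.000000; V(3,+0) = 2.510000; V(3,+1) = 93.921389; V(3,+2) = 260.483801; V(3,+3) = 563.980302
Backward induction: V(k, j) = exp(-r*dt) * [p_u * V(k+1, j+1) + p_m * V(k+1, j) + p_d * V(k+1, j-1)]
  V(2,-2) = exp(-r*dt) * [p_u*0.000000 + p_m*0.000000 + p_d*0.000000] = 0.000000
  V(2,-1) = exp(-r*dt) * [p_u*2.510000 + p_m*0.000000 + p_d*0.000000] = 0.325338
  V(2,+0) = exp(-r*dt) * [p_u*93.921389 + p_m*2.510000 + p_d*0.000000] = 13.810715
  V(2,+1) = exp(-r*dt) * [p_u*260.483801 + p_m*93.921389 + p_d*2.510000] = 95.507996
  V(2,+2) = exp(-r*dt) * [p_u*563.980302 + p_m*260.483801 + p_d*93.921389] = 261.430597
  V(1,-1) = exp(-r*dt) * [p_u*13.810715 + p_m*0.325338 + p_d*0.000000] = 2.002274
  V(1,+0) = exp(-r*dt) * [p_u*95.507996 + p_m*13.810715 + p_d*0.325338] = 21.450159
  V(1,+1) = exp(-r*dt) * [p_u*261.430597 + p_m*95.507996 + p_d*13.810715] = 98.885613
  V(0,+0) = exp(-r*dt) * [p_u*98.885613 + p_m*21.450159 + p_d*2.002274] = 27.199552

Answer: Price = V(0,0) = 27.1996


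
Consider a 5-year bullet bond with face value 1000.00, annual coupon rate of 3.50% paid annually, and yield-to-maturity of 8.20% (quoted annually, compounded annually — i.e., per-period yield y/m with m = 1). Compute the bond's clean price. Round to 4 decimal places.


Coupon per period c = face * coupon_rate / m = 35.000000
Periods per year m = 1; per-period yield y/m = 0.082000
Number of cashflows N = 5
Cashflows (t years, CF_t, discount factor 1/(1+y/m)^(m*t), PV):
  t = 1.0000: CF_t = 35.000000, DF = 0.924214, PV = 32.347505
  t = 2.0000: CF_t = 35.000000, DF = 0.854172, PV = 29.896030
  t = 3.0000: CF_t = 35.000000, DF = 0.789438, PV = 27.630342
  t = 4.0000: CF_t = 35.000000, DF = 0.729610, PV = 25.536361
  t = 5.0000: CF_t = 1035.000000, DF = 0.674316, PV = 697.917432
Price P = sum_t PV_t = 813.327669

Answer: Price = 813.3277


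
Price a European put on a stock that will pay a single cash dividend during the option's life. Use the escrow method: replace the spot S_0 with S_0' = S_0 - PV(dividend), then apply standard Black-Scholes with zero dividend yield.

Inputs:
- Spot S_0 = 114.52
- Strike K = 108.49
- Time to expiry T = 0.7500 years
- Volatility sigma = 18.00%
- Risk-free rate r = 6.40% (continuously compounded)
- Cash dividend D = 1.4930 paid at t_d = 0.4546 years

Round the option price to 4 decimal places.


Answer: Price = 2.9644

Derivation:
PV(D) = D * exp(-r * t_d) = 1.4930 * 0.97132477 = 1.45018788
S_0' = S_0 - PV(D) = 114.5200 - 1.45018788 = 113.06981212
d1 = (ln(S_0'/K) + (r + sigma^2/2)*T) / (sigma*sqrt(T)) = 0.65110633
d2 = d1 - sigma*sqrt(T) = 0.49522175
exp(-rT) = 0.95313379
N(-d1) = 0.25748893; N(-d2) = 0.31022180
P = K * exp(-rT) * N(-d2) - S_0' * N(-d1) = 108.4900 * 0.95313379 * 0.31022180 - 113.06981212 * 0.25748893 = 2.9644


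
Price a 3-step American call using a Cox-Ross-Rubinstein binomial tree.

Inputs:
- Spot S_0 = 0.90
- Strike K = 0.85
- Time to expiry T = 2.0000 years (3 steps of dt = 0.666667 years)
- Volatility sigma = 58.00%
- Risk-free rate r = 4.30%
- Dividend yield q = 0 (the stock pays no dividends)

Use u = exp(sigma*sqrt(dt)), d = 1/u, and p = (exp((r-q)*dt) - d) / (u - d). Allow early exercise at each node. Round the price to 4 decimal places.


dt = T/N = 0.666667
u = exp(sigma*sqrt(dt)) = 1.605713; d = 1/u = 0.622776
p = (exp((r-q)*dt) - d) / (u - d) = 0.413358
Discount per step: exp(-r*dt) = 0.971740
Stock lattice S(k, i) with i counting down-moves:
  k=0: S(0,0) = 0.9000
  k=1: S(1,0) = 1.4451; S(1,1) = 0.5605
  k=2: S(2,0) = 2.3205; S(2,1) = 0.9000; S(2,2) = 0.3491
  k=3: S(3,0) = 3.7260; S(3,1) = 1.4451; S(3,2) = 0.5605; S(3,3) = 0.2174
Terminal payoffs V(N, i) = max(S_T - K, 0):
  V(3,0) = 2.876031; V(3,1) = 0.595142; V(3,2) = 0.000000; V(3,3) = 0.000000
Backward induction: V(k, i) = exp(-r*dt) * [p * V(k+1, i) + (1-p) * V(k+1, i+1)]; then take max(V_cont, immediate exercise) for American.
  V(2,0) = exp(-r*dt) * [p*2.876031 + (1-p)*0.595142] = 1.494504; exercise = 1.470483; V(2,0) = max -> 1.494504
  V(2,1) = exp(-r*dt) * [p*0.595142 + (1-p)*0.000000] = 0.239055; exercise = 0.050000; V(2,1) = max -> 0.239055
  V(2,2) = exp(-r*dt) * [p*0.000000 + (1-p)*0.000000] = 0.000000; exercise = 0.000000; V(2,2) = max -> 0.000000
  V(1,0) = exp(-r*dt) * [p*1.494504 + (1-p)*0.239055] = 0.736584; exercise = 0.595142; V(1,0) = max -> 0.736584
  V(1,1) = exp(-r*dt) * [p*0.239055 + (1-p)*0.000000] = 0.096023; exercise = 0.000000; V(1,1) = max -> 0.096023
  V(0,0) = exp(-r*dt) * [p*0.736584 + (1-p)*0.096023] = 0.350608; exercise = 0.050000; V(0,0) = max -> 0.350608

Answer: Price = V(0,0) = 0.3506


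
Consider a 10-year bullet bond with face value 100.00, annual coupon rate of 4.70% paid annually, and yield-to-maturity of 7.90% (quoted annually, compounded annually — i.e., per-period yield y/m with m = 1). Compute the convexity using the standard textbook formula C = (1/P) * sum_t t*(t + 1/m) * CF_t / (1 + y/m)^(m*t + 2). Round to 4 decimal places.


Coupon per period c = face * coupon_rate / m = 4.700000
Periods per year m = 1; per-period yield y/m = 0.079000
Number of cashflows N = 10
Cashflows (t years, CF_t, discount factor 1/(1+y/m)^(m*t), PV):
  t = 1.0000: CF_t = 4.700000, DF = 0.926784, PV = 4.355885
  t = 2.0000: CF_t = 4.700000, DF = 0.858929, PV = 4.036965
  t = 3.0000: CF_t = 4.700000, DF = 0.796041, PV = 3.741395
  t = 4.0000: CF_t = 4.700000, DF = 0.737758, PV = 3.467465
  t = 5.0000: CF_t = 4.700000, DF = 0.683743, PV = 3.213591
  t = 6.0000: CF_t = 4.700000, DF = 0.633682, PV = 2.978305
  t = 7.0000: CF_t = 4.700000, DF = 0.587286, PV = 2.760246
  t = 8.0000: CF_t = 4.700000, DF = 0.544288, PV = 2.558152
  t = 9.0000: CF_t = 4.700000, DF = 0.504437, PV = 2.370854
  t = 10.0000: CF_t = 104.700000, DF = 0.467504, PV = 48.947694
Price P = sum_t PV_t = 78.430551
Convexity numerator sum_t t*(t + 1/m) * CF_t / (1+y/m)^(m*t + 2):
  t = 1.0000: term = 7.482789
  t = 2.0000: term = 20.804790
  t = 3.0000: term = 38.563095
  t = 4.0000: term = 59.566103
  t = 5.0000: term = 82.807372
  t = 6.0000: term = 107.442373
  t = 7.0000: term = 132.767838
  t = 8.0000: term = 158.203435
  t = 9.0000: term = 183.275527
  t = 10.0000: term = 4624.683653
Convexity = (1/P) * sum = 5415.596973 / 78.430551 = 69.049584

Answer: Convexity = 69.0496


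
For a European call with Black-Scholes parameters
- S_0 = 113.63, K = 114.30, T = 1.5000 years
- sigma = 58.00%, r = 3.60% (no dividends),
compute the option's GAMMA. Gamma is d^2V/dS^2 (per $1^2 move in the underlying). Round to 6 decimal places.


d1 = 0.4229184607; d2 = -0.2874335647
phi(d1) = 0.3648136713; exp(-qT) = 1.0000000000; exp(-rT) = 0.9474321065
Gamma = exp(-qT) * phi(d1) / (S * sigma * sqrt(T)) = 1.0000000000 * 0.3648136713 / (113.6300 * 0.5800 * 1.2247448714) = 0.004520

Answer: Gamma = 0.004520


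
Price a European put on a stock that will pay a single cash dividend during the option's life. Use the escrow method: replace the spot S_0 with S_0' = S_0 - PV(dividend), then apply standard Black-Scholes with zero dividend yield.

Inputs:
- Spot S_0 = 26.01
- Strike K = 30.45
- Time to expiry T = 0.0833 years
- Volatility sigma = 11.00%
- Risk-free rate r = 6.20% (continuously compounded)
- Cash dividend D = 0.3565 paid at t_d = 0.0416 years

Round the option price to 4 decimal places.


PV(D) = D * exp(-r * t_d) = 0.3565 * 0.99742412 = 0.35558170
S_0' = S_0 - PV(D) = 26.0100 - 0.35558170 = 25.65441830
d1 = (ln(S_0'/K) + (r + sigma^2/2)*T) / (sigma*sqrt(T)) = -5.21929165
d2 = d1 - sigma*sqrt(T) = -5.25103957
exp(-rT) = 0.99484871
N(-d1) = 0.99999991; N(-d2) = 0.99999992
P = K * exp(-rT) * N(-d2) - S_0' * N(-d1) = 30.4500 * 0.99484871 * 0.99999992 - 25.65441830 * 0.99999991 = 4.6387

Answer: Price = 4.6387


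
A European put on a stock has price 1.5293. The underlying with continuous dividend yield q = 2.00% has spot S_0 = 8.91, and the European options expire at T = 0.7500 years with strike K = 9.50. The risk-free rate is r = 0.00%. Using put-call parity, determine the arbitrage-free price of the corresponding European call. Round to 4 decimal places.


Put-call parity: C - P = S_0 * exp(-qT) - K * exp(-rT).
S_0 * exp(-qT) = 8.9100 * 0.98511194 = 8.77734738
K * exp(-rT) = 9.5000 * 1.00000000 = 9.50000000
C = P + S*exp(-qT) - K*exp(-rT)
C = 1.5293 + 8.77734738 - 9.50000000 = 0.8066

Answer: Call price = 0.8066


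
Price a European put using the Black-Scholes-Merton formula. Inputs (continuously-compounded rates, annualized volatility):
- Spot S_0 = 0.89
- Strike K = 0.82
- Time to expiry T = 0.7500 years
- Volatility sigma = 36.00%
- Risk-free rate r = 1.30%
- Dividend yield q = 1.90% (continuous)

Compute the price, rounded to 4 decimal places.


d1 = (ln(S/K) + (r - q + 0.5*sigma^2) * T) / (sigma * sqrt(T)) = 0.40420011
d2 = d1 - sigma * sqrt(T) = 0.09243096
exp(-rT) = 0.99029738; exp(-qT) = 0.98585105
P = K * exp(-rT) * N(-d2) - S_0 * exp(-qT) * N(-d1)
N(-d1) = 0.34303279; N(-d2) = 0.46317782
P = 0.8200 * 0.99029738 * 0.46317782 - 0.8900 * 0.98585105 * 0.34303279 = 0.0751

Answer: Price = 0.0751


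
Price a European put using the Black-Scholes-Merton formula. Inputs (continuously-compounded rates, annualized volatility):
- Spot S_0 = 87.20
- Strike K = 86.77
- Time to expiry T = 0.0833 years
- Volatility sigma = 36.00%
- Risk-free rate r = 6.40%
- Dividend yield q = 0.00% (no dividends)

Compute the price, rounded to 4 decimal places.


d1 = (ln(S/K) + (r - q + 0.5*sigma^2) * T) / (sigma * sqrt(T)) = 0.15083821
d2 = d1 - sigma * sqrt(T) = 0.04693595
exp(-rT) = 0.99468299; exp(-qT) = 1.00000000
P = K * exp(-rT) * N(-d2) - S_0 * exp(-qT) * N(-d1)
N(-d1) = 0.44005167; N(-d2) = 0.48128214
P = 86.7700 * 0.99468299 * 0.48128214 - 87.2000 * 1.00000000 * 0.44005167 = 3.1663

Answer: Price = 3.1663


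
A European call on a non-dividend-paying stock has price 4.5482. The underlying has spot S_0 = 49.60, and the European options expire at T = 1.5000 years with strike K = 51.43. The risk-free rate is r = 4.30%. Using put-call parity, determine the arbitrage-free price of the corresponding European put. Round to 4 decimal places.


Put-call parity: C - P = S_0 * exp(-qT) - K * exp(-rT).
S_0 * exp(-qT) = 49.6000 * 1.00000000 = 49.60000000
K * exp(-rT) = 51.4300 * 0.93753611 = 48.21748236
P = C - S*exp(-qT) + K*exp(-rT)
P = 4.5482 - 49.60000000 + 48.21748236 = 3.1657

Answer: Put price = 3.1657


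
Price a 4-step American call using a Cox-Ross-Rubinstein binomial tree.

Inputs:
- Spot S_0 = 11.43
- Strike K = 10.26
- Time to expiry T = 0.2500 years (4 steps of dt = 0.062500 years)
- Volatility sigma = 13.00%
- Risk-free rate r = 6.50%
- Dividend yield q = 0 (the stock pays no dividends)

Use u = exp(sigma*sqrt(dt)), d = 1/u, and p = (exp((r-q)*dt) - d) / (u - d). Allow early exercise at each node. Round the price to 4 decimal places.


Answer: Price = V(0,0) = 1.3440

Derivation:
dt = T/N = 0.062500
u = exp(sigma*sqrt(dt)) = 1.033034; d = 1/u = 0.968022
p = (exp((r-q)*dt) - d) / (u - d) = 0.554492
Discount per step: exp(-r*dt) = 0.995946
Stock lattice S(k, i) with i counting down-moves:
  k=0: S(0,0) = 11.4300
  k=1: S(1,0) = 11.8076; S(1,1) = 11.0645
  k=2: S(2,0) = 12.1976; S(2,1) = 11.4300; S(2,2) = 10.7107
  k=3: S(3,0) = 12.6006; S(3,1) = 11.8076; S(3,2) = 11.0645; S(3,3) = 10.3682
  k=4: S(4,0) = 13.0168; S(4,1) = 12.1976; S(4,2) = 11.4300; S(4,3) = 10.7107; S(4,4) = 10.0366
Terminal payoffs V(N, i) = max(S_T - K, 0):
  V(4,0) = 2.756808; V(4,1) = 1.937628; V(4,2) = 1.170000; V(4,3) = 0.450681; V(4,4) = 0.000000
Backward induction: V(k, i) = exp(-r*dt) * [p * V(k+1, i) + (1-p) * V(k+1, i+1)]; then take max(V_cont, immediate exercise) for American.
  V(3,0) = exp(-r*dt) * [p*2.756808 + (1-p)*1.937628] = 2.382159; exercise = 2.340563; V(3,0) = max -> 2.382159
  V(3,1) = exp(-r*dt) * [p*1.937628 + (1-p)*1.170000] = 1.589174; exercise = 1.547577; V(3,1) = max -> 1.589174
  V(3,2) = exp(-r*dt) * [p*1.170000 + (1-p)*0.450681] = 0.846093; exercise = 0.804497; V(3,2) = max -> 0.846093
  V(3,3) = exp(-r*dt) * [p*0.450681 + (1-p)*0.000000] = 0.248886; exercise = 0.108180; V(3,3) = max -> 0.248886
  V(2,0) = exp(-r*dt) * [p*2.382159 + (1-p)*1.589174] = 2.020652; exercise = 1.937628; V(2,0) = max -> 2.020652
  V(2,1) = exp(-r*dt) * [p*1.589174 + (1-p)*0.846093] = 1.253025; exercise = 1.170000; V(2,1) = max -> 1.253025
  V(2,2) = exp(-r*dt) * [p*0.846093 + (1-p)*0.248886] = 0.577681; exercise = 0.450681; V(2,2) = max -> 0.577681
  V(1,0) = exp(-r*dt) * [p*2.020652 + (1-p)*1.253025] = 1.671862; exercise = 1.547577; V(1,0) = max -> 1.671862
  V(1,1) = exp(-r*dt) * [p*1.253025 + (1-p)*0.577681] = 0.948293; exercise = 0.804497; V(1,1) = max -> 0.948293
  V(0,0) = exp(-r*dt) * [p*1.671862 + (1-p)*0.948293] = 1.344035; exercise = 1.170000; V(0,0) = max -> 1.344035


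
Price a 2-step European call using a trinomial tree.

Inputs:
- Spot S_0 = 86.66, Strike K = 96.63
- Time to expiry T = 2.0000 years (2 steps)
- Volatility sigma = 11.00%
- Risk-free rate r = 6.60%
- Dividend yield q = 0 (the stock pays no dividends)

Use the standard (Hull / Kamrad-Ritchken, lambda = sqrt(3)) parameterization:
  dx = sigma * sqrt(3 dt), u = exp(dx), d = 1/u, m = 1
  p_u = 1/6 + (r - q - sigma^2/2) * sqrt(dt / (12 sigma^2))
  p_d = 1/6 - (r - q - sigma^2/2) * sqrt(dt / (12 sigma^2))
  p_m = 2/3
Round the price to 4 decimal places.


dt = T/N = 1.000000; dx = sigma*sqrt(3*dt) = 0.190526
u = exp(dx) = 1.209885; d = 1/u = 0.826525
p_u = 0.323995, p_m = 0.666667, p_d = 0.009339
Discount per step: exp(-r*dt) = 0.936131
Stock lattice S(k, j) with j the centered position index:
  k=0: S(0,+0) = 86.6600
  k=1: S(1,-1) = 71.6266; S(1,+0) = 86.6600; S(1,+1) = 104.8487
  k=2: S(2,-2) = 59.2012; S(2,-1) = 71.6266; S(2,+0) = 86.6600; S(2,+1) = 104.8487; S(2,+2) = 126.8549
Terminal payoffs V(N, j) = max(S_T - K, 0):
  V(2,-2) = 0.000000; V(2,-1) = 0.000000; V(2,+0) = 0.000000; V(2,+1) = 8.218663; V(2,+2) = 30.224859
Backward induction: V(k, j) = exp(-r*dt) * [p_u * V(k+1, j+1) + p_m * V(k+1, j) + p_d * V(k+1, j-1)]
  V(1,-1) = exp(-r*dt) * [p_u*0.000000 + p_m*0.000000 + p_d*0.000000] = 0.000000
  V(1,+0) = exp(-r*dt) * [p_u*8.218663 + p_m*0.000000 + p_d*0.000000] = 2.492732
  V(1,+1) = exp(-r*dt) * [p_u*30.224859 + p_m*8.218663 + p_d*0.000000] = 14.296404
  V(0,+0) = exp(-r*dt) * [p_u*14.296404 + p_m*2.492732 + p_d*0.000000] = 5.891801

Answer: Price = V(0,0) = 5.8918


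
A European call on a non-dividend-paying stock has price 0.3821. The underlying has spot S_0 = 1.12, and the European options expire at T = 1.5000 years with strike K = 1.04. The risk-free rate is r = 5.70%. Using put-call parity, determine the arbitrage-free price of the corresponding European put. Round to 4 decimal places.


Put-call parity: C - P = S_0 * exp(-qT) - K * exp(-rT).
S_0 * exp(-qT) = 1.1200 * 1.00000000 = 1.12000000
K * exp(-rT) = 1.0400 * 0.91805314 = 0.95477527
P = C - S*exp(-qT) + K*exp(-rT)
P = 0.3821 - 1.12000000 + 0.95477527 = 0.2169

Answer: Put price = 0.2169


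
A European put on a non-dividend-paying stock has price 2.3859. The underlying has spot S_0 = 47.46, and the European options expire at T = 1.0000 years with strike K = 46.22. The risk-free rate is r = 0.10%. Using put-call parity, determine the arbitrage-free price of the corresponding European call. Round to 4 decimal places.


Answer: Call price = 3.6721

Derivation:
Put-call parity: C - P = S_0 * exp(-qT) - K * exp(-rT).
S_0 * exp(-qT) = 47.4600 * 1.00000000 = 47.46000000
K * exp(-rT) = 46.2200 * 0.99900050 = 46.17380310
C = P + S*exp(-qT) - K*exp(-rT)
C = 2.3859 + 47.46000000 - 46.17380310 = 3.6721


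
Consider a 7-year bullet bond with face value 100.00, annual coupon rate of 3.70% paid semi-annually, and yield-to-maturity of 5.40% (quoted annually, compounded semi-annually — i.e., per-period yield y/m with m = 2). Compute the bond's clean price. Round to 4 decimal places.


Answer: Price = 90.1990

Derivation:
Coupon per period c = face * coupon_rate / m = 1.850000
Periods per year m = 2; per-period yield y/m = 0.027000
Number of cashflows N = 14
Cashflows (t years, CF_t, discount factor 1/(1+y/m)^(m*t), PV):
  t = 0.5000: CF_t = 1.850000, DF = 0.973710, PV = 1.801363
  t = 1.0000: CF_t = 1.850000, DF = 0.948111, PV = 1.754005
  t = 1.5000: CF_t = 1.850000, DF = 0.923185, PV = 1.707892
  t = 2.0000: CF_t = 1.850000, DF = 0.898914, PV = 1.662991
  t = 2.5000: CF_t = 1.850000, DF = 0.875282, PV = 1.619271
  t = 3.0000: CF_t = 1.850000, DF = 0.852270, PV = 1.576700
  t = 3.5000: CF_t = 1.850000, DF = 0.829864, PV = 1.535248
  t = 4.0000: CF_t = 1.850000, DF = 0.808047, PV = 1.494886
  t = 4.5000: CF_t = 1.850000, DF = 0.786803, PV = 1.455586
  t = 5.0000: CF_t = 1.850000, DF = 0.766118, PV = 1.417318
  t = 5.5000: CF_t = 1.850000, DF = 0.745976, PV = 1.380056
  t = 6.0000: CF_t = 1.850000, DF = 0.726365, PV = 1.343775
  t = 6.5000: CF_t = 1.850000, DF = 0.707268, PV = 1.308446
  t = 7.0000: CF_t = 101.850000, DF = 0.688674, PV = 70.141463
Price P = sum_t PV_t = 90.199001


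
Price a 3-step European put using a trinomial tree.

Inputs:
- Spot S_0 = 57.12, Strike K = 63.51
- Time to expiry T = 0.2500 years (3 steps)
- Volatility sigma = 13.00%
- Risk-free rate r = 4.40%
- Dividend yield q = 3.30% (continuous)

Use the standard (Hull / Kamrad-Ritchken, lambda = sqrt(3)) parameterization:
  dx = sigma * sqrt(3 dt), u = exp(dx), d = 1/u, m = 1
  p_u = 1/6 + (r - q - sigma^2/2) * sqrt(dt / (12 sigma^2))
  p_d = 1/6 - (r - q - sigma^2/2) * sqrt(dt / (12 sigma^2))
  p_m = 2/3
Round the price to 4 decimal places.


dt = T/N = 0.083333; dx = sigma*sqrt(3*dt) = 0.065000
u = exp(dx) = 1.067159; d = 1/u = 0.937067
p_u = 0.168301, p_m = 0.666667, p_d = 0.165032
Discount per step: exp(-r*dt) = 0.996340
Stock lattice S(k, j) with j the centered position index:
  k=0: S(0,+0) = 57.1200
  k=1: S(1,-1) = 53.5253; S(1,+0) = 57.1200; S(1,+1) = 60.9561
  k=2: S(2,-2) = 50.1568; S(2,-1) = 53.5253; S(2,+0) = 57.1200; S(2,+1) = 60.9561; S(2,+2) = 65.0499
  k=3: S(3,-3) = 47.0003; S(3,-2) = 50.1568; S(3,-1) = 53.5253; S(3,+0) = 57.1200; S(3,+1) = 60.9561; S(3,+2) = 65.0499; S(3,+3) = 69.4186
Terminal payoffs V(N, j) = max(K - S_T, 0):
  V(3,-3) = 16.509684; V(3,-2) = 13.353189; V(3,-1) = 9.984706; V(3,+0) = 6.390000; V(3,+1) = 2.553877; V(3,+2) = 0.000000; V(3,+3) = 0.000000
Backward induction: V(k, j) = exp(-r*dt) * [p_u * V(k+1, j+1) + p_m * V(k+1, j) + p_d * V(k+1, j-1)]
  V(2,-2) = exp(-r*dt) * [p_u*9.984706 + p_m*13.353189 + p_d*16.509684] = 13.258488
  V(2,-1) = exp(-r*dt) * [p_u*6.390000 + p_m*9.984706 + p_d*13.353189] = 9.899256
  V(2,+0) = exp(-r*dt) * [p_u*2.553877 + p_m*6.390000 + p_d*9.984706] = 6.314422
  V(2,+1) = exp(-r*dt) * [p_u*0.000000 + p_m*2.553877 + p_d*6.390000] = 2.747048
  V(2,+2) = exp(-r*dt) * [p_u*0.000000 + p_m*0.000000 + p_d*2.553877] = 0.419929
  V(1,-1) = exp(-r*dt) * [p_u*6.314422 + p_m*9.899256 + p_d*13.258488] = 9.814253
  V(1,+0) = exp(-r*dt) * [p_u*2.747048 + p_m*6.314422 + p_d*9.899256] = 6.282563
  V(1,+1) = exp(-r*dt) * [p_u*0.419929 + p_m*2.747048 + p_d*6.314422] = 2.933347
  V(0,+0) = exp(-r*dt) * [p_u*2.933347 + p_m*6.282563 + p_d*9.814253] = 6.278663

Answer: Price = V(0,0) = 6.2787


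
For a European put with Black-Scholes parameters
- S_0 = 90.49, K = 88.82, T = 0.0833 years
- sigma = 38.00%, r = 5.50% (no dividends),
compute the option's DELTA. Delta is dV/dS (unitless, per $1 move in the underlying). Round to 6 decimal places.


Answer: Delta = -0.394945

Derivation:
d1 = 0.2664541738; d2 = 0.1567795642
phi(d1) = 0.3850286828; exp(-qT) = 1.0000000000; exp(-rT) = 0.9954289791
N(-d1) = 0.3949447240
Delta = -exp(-qT) * N(-d1) = -1.0000000000 * 0.3949447240 = -0.394945


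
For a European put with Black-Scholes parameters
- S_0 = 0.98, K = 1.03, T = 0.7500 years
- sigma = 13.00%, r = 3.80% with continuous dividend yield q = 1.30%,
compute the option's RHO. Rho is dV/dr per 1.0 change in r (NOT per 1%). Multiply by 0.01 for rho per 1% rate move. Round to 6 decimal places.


Answer: Rho = -0.472970

Derivation:
d1 = -0.2191622471; d2 = -0.3317455496
phi(d1) = 0.3894753981; exp(-qT) = 0.9902973771; exp(-rT) = 0.9719022941
N(-d2) = 0.6299592985
Rho = -K*T*exp(-rT)*N(-d2) = -1.0300 * 0.7500 * 0.9719022941 * 0.6299592985 = -0.472970


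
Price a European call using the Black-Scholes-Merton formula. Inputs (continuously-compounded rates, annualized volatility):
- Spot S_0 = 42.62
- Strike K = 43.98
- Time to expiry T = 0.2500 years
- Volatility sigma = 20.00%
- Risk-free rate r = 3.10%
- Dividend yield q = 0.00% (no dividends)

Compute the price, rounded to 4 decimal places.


Answer: Price = 1.2576

Derivation:
d1 = (ln(S/K) + (r - q + 0.5*sigma^2) * T) / (sigma * sqrt(T)) = -0.18661358
d2 = d1 - sigma * sqrt(T) = -0.28661358
exp(-rT) = 0.99227995; exp(-qT) = 1.00000000
C = S_0 * exp(-qT) * N(d1) - K * exp(-rT) * N(d2)
N(d1) = 0.42598181; N(d2) = 0.38720411
C = 42.6200 * 1.00000000 * 0.42598181 - 43.9800 * 0.99227995 * 0.38720411 = 1.2576


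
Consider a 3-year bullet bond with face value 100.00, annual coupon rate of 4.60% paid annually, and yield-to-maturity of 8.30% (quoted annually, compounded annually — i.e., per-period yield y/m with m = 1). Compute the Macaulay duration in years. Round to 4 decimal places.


Coupon per period c = face * coupon_rate / m = 4.600000
Periods per year m = 1; per-period yield y/m = 0.083000
Number of cashflows N = 3
Cashflows (t years, CF_t, discount factor 1/(1+y/m)^(m*t), PV):
  t = 1.0000: CF_t = 4.600000, DF = 0.923361, PV = 4.247461
  t = 2.0000: CF_t = 4.600000, DF = 0.852596, PV = 3.921940
  t = 3.0000: CF_t = 104.600000, DF = 0.787254, PV = 82.346722
Price P = sum_t PV_t = 90.516122
Macaulay numerator sum_t t * PV_t:
  t * PV_t at t = 1.0000: 4.247461
  t * PV_t at t = 2.0000: 7.843880
  t * PV_t at t = 3.0000: 247.040165
Macaulay duration D = (sum_t t * PV_t) / P = 259.131506 / 90.516122 = 2.862822

Answer: Macaulay duration = 2.8628 years


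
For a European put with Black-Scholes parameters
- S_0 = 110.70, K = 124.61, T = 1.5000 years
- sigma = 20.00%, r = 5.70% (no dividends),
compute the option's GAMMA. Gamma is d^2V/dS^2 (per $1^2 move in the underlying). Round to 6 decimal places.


d1 = -0.0116963962; d2 = -0.2566453704
phi(d1) = 0.3989149925; exp(-qT) = 1.0000000000; exp(-rT) = 0.9180531431
Gamma = exp(-qT) * phi(d1) / (S * sigma * sqrt(T)) = 1.0000000000 * 0.3989149925 / (110.7000 * 0.2000 * 1.2247448714) = 0.014712

Answer: Gamma = 0.014712


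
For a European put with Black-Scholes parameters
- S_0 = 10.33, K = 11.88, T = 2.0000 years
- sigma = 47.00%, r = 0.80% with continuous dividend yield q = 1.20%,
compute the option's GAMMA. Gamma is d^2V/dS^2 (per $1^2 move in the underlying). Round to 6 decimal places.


Answer: Gamma = 0.056383

Derivation:
d1 = 0.1099716074; d2 = -0.5547087669
phi(d1) = 0.3965372043; exp(-qT) = 0.9762857098; exp(-rT) = 0.9841273201
Gamma = exp(-qT) * phi(d1) / (S * sigma * sqrt(T)) = 0.9762857098 * 0.3965372043 / (10.3300 * 0.4700 * 1.4142135624) = 0.056383


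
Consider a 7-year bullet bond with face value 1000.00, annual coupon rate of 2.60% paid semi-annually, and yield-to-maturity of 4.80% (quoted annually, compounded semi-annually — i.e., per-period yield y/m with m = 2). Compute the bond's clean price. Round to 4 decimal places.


Answer: Price = 870.5047

Derivation:
Coupon per period c = face * coupon_rate / m = 13.000000
Periods per year m = 2; per-period yield y/m = 0.024000
Number of cashflows N = 14
Cashflows (t years, CF_t, discount factor 1/(1+y/m)^(m*t), PV):
  t = 0.5000: CF_t = 13.000000, DF = 0.976562, PV = 12.695312
  t = 1.0000: CF_t = 13.000000, DF = 0.953674, PV = 12.397766
  t = 1.5000: CF_t = 13.000000, DF = 0.931323, PV = 12.107193
  t = 2.0000: CF_t = 13.000000, DF = 0.909495, PV = 11.823431
  t = 2.5000: CF_t = 13.000000, DF = 0.888178, PV = 11.546319
  t = 3.0000: CF_t = 13.000000, DF = 0.867362, PV = 11.275703
  t = 3.5000: CF_t = 13.000000, DF = 0.847033, PV = 11.011428
  t = 4.0000: CF_t = 13.000000, DF = 0.827181, PV = 10.753348
  t = 4.5000: CF_t = 13.000000, DF = 0.807794, PV = 10.501316
  t = 5.0000: CF_t = 13.000000, DF = 0.788861, PV = 10.255192
  t = 5.5000: CF_t = 13.000000, DF = 0.770372, PV = 10.014836
  t = 6.0000: CF_t = 13.000000, DF = 0.752316, PV = 9.780113
  t = 6.5000: CF_t = 13.000000, DF = 0.734684, PV = 9.550892
  t = 7.0000: CF_t = 1013.000000, DF = 0.717465, PV = 726.791856
Price P = sum_t PV_t = 870.504706


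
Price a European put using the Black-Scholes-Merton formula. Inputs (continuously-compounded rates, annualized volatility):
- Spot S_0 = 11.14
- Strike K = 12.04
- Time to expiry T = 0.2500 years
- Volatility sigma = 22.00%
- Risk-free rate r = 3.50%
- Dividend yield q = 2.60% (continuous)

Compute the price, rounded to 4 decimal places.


Answer: Price = 1.0521

Derivation:
d1 = (ln(S/K) + (r - q + 0.5*sigma^2) * T) / (sigma * sqrt(T)) = -0.63083823
d2 = d1 - sigma * sqrt(T) = -0.74083823
exp(-rT) = 0.99128817; exp(-qT) = 0.99352108
P = K * exp(-rT) * N(-d2) - S_0 * exp(-qT) * N(-d1)
N(-d1) = 0.73592685; N(-d2) = 0.77060423
P = 12.0400 * 0.99128817 * 0.77060423 - 11.1400 * 0.99352108 * 0.73592685 = 1.0521


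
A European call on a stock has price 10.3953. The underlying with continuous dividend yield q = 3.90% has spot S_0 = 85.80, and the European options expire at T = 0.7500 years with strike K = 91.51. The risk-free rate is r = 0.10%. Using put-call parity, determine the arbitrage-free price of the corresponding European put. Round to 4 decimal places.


Put-call parity: C - P = S_0 * exp(-qT) - K * exp(-rT).
S_0 * exp(-qT) = 85.8000 * 0.97117364 = 83.32669837
K * exp(-rT) = 91.5100 * 0.99925028 = 91.44139323
P = C - S*exp(-qT) + K*exp(-rT)
P = 10.3953 - 83.32669837 + 91.44139323 = 18.5100

Answer: Put price = 18.5100


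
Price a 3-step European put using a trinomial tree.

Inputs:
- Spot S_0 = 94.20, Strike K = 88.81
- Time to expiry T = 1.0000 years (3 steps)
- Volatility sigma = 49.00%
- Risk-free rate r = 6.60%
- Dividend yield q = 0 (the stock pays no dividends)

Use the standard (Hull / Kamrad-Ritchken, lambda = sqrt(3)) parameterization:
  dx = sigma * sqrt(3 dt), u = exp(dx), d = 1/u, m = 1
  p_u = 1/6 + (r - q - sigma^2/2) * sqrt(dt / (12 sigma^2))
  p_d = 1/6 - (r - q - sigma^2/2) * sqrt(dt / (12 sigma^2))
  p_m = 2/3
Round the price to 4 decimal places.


dt = T/N = 0.333333; dx = sigma*sqrt(3*dt) = 0.490000
u = exp(dx) = 1.632316; d = 1/u = 0.612626
p_u = 0.148282, p_m = 0.666667, p_d = 0.185051
Discount per step: exp(-r*dt) = 0.978240
Stock lattice S(k, j) with j the centered position index:
  k=0: S(0,+0) = 94.2000
  k=1: S(1,-1) = 57.7094; S(1,+0) = 94.2000; S(1,+1) = 153.7642
  k=2: S(2,-2) = 35.3543; S(2,-1) = 57.7094; S(2,+0) = 94.2000; S(2,+1) = 153.7642; S(2,+2) = 250.9918
  k=3: S(3,-3) = 21.6590; S(3,-2) = 35.3543; S(3,-1) = 57.7094; S(3,+0) = 94.2000; S(3,+1) = 153.7642; S(3,+2) = 250.9918; S(3,+3) = 409.6980
Terminal payoffs V(N, j) = max(K - S_T, 0):
  V(3,-3) = 67.151019; V(3,-2) = 53.455694; V(3,-1) = 31.100594; V(3,+0) = 0.000000; V(3,+1) = 0.000000; V(3,+2) = 0.000000; V(3,+3) = 0.000000
Backward induction: V(k, j) = exp(-r*dt) * [p_u * V(k+1, j+1) + p_m * V(k+1, j) + p_d * V(k+1, j-1)]
  V(2,-2) = exp(-r*dt) * [p_u*31.100594 + p_m*53.455694 + p_d*67.151019] = 51.528963
  V(2,-1) = exp(-r*dt) * [p_u*0.000000 + p_m*31.100594 + p_d*53.455694] = 29.959351
  V(2,+0) = exp(-r*dt) * [p_u*0.000000 + p_m*0.000000 + p_d*31.100594] = 5.629965
  V(2,+1) = exp(-r*dt) * [p_u*0.000000 + p_m*0.000000 + p_d*0.000000] = 0.000000
  V(2,+2) = exp(-r*dt) * [p_u*0.000000 + p_m*0.000000 + p_d*0.000000] = 0.000000
  V(1,-1) = exp(-r*dt) * [p_u*5.629965 + p_m*29.959351 + p_d*51.528963] = 29.682951
  V(1,+0) = exp(-r*dt) * [p_u*0.000000 + p_m*5.629965 + p_d*29.959351] = 9.095011
  V(1,+1) = exp(-r*dt) * [p_u*0.000000 + p_m*0.000000 + p_d*5.629965] = 1.019161
  V(0,+0) = exp(-r*dt) * [p_u*1.019161 + p_m*9.095011 + p_d*29.682951] = 11.452576

Answer: Price = V(0,0) = 11.4526


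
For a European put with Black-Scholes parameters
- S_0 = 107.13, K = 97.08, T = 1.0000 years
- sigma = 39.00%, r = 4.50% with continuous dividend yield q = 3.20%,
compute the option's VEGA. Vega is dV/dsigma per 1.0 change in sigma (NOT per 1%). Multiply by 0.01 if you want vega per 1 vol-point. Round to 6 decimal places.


d1 = 0.4809171011; d2 = 0.0909171011
phi(d1) = 0.3553759051; exp(-qT) = 0.9685065821; exp(-rT) = 0.9559974818
Vega = S * exp(-qT) * phi(d1) * sqrt(T) = 107.1300 * 0.9685065821 * 0.3553759051 * 1.0000000000 = 36.872422

Answer: Vega = 36.872422


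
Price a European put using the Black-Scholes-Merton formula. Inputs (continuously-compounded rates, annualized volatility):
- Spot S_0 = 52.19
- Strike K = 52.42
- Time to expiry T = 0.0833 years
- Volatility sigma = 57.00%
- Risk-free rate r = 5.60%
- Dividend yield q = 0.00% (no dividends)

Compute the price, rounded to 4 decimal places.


Answer: Price = 3.4140

Derivation:
d1 = (ln(S/K) + (r - q + 0.5*sigma^2) * T) / (sigma * sqrt(T)) = 0.08388203
d2 = d1 - sigma * sqrt(T) = -0.08062989
exp(-rT) = 0.99534606; exp(-qT) = 1.00000000
P = K * exp(-rT) * N(-d2) - S_0 * exp(-qT) * N(-d1)
N(-d1) = 0.46657512; N(-d2) = 0.53213185
P = 52.4200 * 0.99534606 * 0.53213185 - 52.1900 * 1.00000000 * 0.46657512 = 3.4140


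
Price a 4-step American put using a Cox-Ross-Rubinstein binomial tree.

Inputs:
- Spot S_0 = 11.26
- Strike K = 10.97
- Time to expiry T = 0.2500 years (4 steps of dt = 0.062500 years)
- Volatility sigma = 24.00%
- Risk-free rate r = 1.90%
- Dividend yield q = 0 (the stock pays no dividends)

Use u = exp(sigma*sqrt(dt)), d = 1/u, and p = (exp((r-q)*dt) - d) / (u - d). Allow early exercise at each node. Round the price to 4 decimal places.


Answer: Price = V(0,0) = 0.3882

Derivation:
dt = T/N = 0.062500
u = exp(sigma*sqrt(dt)) = 1.061837; d = 1/u = 0.941765
p = (exp((r-q)*dt) - d) / (u - d) = 0.494900
Discount per step: exp(-r*dt) = 0.998813
Stock lattice S(k, i) with i counting down-moves:
  k=0: S(0,0) = 11.2600
  k=1: S(1,0) = 11.9563; S(1,1) = 10.6043
  k=2: S(2,0) = 12.6956; S(2,1) = 11.2600; S(2,2) = 9.9867
  k=3: S(3,0) = 13.4807; S(3,1) = 11.9563; S(3,2) = 10.6043; S(3,3) = 9.4051
  k=4: S(4,0) = 14.3143; S(4,1) = 12.6956; S(4,2) = 11.2600; S(4,3) = 9.9867; S(4,4) = 8.8574
Terminal payoffs V(N, i) = max(K - S_T, 0):
  V(4,0) = 0.000000; V(4,1) = 0.000000; V(4,2) = 0.000000; V(4,3) = 0.983276; V(4,4) = 2.112570
Backward induction: V(k, i) = exp(-r*dt) * [p * V(k+1, i) + (1-p) * V(k+1, i+1)]; then take max(V_cont, immediate exercise) for American.
  V(3,0) = exp(-r*dt) * [p*0.000000 + (1-p)*0.000000] = 0.000000; exercise = 0.000000; V(3,0) = max -> 0.000000
  V(3,1) = exp(-r*dt) * [p*0.000000 + (1-p)*0.000000] = 0.000000; exercise = 0.000000; V(3,1) = max -> 0.000000
  V(3,2) = exp(-r*dt) * [p*0.000000 + (1-p)*0.983276] = 0.496063; exercise = 0.365731; V(3,2) = max -> 0.496063
  V(3,3) = exp(-r*dt) * [p*0.983276 + (1-p)*2.112570] = 1.551838; exercise = 1.564857; V(3,3) = max -> 1.564857
  V(2,0) = exp(-r*dt) * [p*0.000000 + (1-p)*0.000000] = 0.000000; exercise = 0.000000; V(2,0) = max -> 0.000000
  V(2,1) = exp(-r*dt) * [p*0.000000 + (1-p)*0.496063] = 0.250264; exercise = 0.000000; V(2,1) = max -> 0.250264
  V(2,2) = exp(-r*dt) * [p*0.496063 + (1-p)*1.564857] = 1.034681; exercise = 0.983276; V(2,2) = max -> 1.034681
  V(1,0) = exp(-r*dt) * [p*0.000000 + (1-p)*0.250264] = 0.126258; exercise = 0.000000; V(1,0) = max -> 0.126258
  V(1,1) = exp(-r*dt) * [p*0.250264 + (1-p)*1.034681] = 0.645706; exercise = 0.365731; V(1,1) = max -> 0.645706
  V(0,0) = exp(-r*dt) * [p*0.126258 + (1-p)*0.645706] = 0.388170; exercise = 0.000000; V(0,0) = max -> 0.388170


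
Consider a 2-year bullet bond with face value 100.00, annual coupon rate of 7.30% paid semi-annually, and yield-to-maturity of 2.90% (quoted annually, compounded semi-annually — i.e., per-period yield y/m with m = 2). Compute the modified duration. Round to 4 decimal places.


Answer: Modified duration = 1.8743

Derivation:
Coupon per period c = face * coupon_rate / m = 3.650000
Periods per year m = 2; per-period yield y/m = 0.014500
Number of cashflows N = 4
Cashflows (t years, CF_t, discount factor 1/(1+y/m)^(m*t), PV):
  t = 0.5000: CF_t = 3.650000, DF = 0.985707, PV = 3.597831
  t = 1.0000: CF_t = 3.650000, DF = 0.971619, PV = 3.546409
  t = 1.5000: CF_t = 3.650000, DF = 0.957732, PV = 3.495721
  t = 2.0000: CF_t = 103.650000, DF = 0.944043, PV = 97.850061
Price P = sum_t PV_t = 108.490022
First compute Macaulay numerator sum_t t * PV_t:
  t * PV_t at t = 0.5000: 1.798916
  t * PV_t at t = 1.0000: 3.546409
  t * PV_t at t = 1.5000: 5.243581
  t * PV_t at t = 2.0000: 195.700122
Macaulay duration D = 206.289027 / 108.490022 = 1.901456
Modified duration = D / (1 + y/m) = 1.901456 / (1 + 0.014500) = 1.874279


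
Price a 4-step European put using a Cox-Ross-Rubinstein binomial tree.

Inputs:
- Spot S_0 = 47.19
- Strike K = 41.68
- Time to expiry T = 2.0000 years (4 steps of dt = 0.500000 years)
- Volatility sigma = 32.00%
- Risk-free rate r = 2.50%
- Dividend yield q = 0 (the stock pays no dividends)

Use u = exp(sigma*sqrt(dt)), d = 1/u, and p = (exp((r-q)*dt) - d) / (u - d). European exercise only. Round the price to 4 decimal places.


dt = T/N = 0.500000
u = exp(sigma*sqrt(dt)) = 1.253919; d = 1/u = 0.797499
p = (exp((r-q)*dt) - d) / (u - d) = 0.471231
Discount per step: exp(-r*dt) = 0.987578
Stock lattice S(k, i) with i counting down-moves:
  k=0: S(0,0) = 47.1900
  k=1: S(1,0) = 59.1725; S(1,1) = 37.6340
  k=2: S(2,0) = 74.1975; S(2,1) = 47.1900; S(2,2) = 30.0131
  k=3: S(3,0) = 93.0377; S(3,1) = 59.1725; S(3,2) = 37.6340; S(3,3) = 23.9354
  k=4: S(4,0) = 116.6617; S(4,1) = 74.1975; S(4,2) = 47.1900; S(4,3) = 30.0131; S(4,4) = 19.0885
Terminal payoffs V(N, i) = max(K - S_T, 0):
  V(4,0) = 0.000000; V(4,1) = 0.000000; V(4,2) = 0.000000; V(4,3) = 11.666909; V(4,4) = 22.591514
Backward induction: V(k, i) = exp(-r*dt) * [p * V(k+1, i) + (1-p) * V(k+1, i+1)].
  V(3,0) = exp(-r*dt) * [p*0.000000 + (1-p)*0.000000] = 0.000000
  V(3,1) = exp(-r*dt) * [p*0.000000 + (1-p)*0.000000] = 0.000000
  V(3,2) = exp(-r*dt) * [p*0.000000 + (1-p)*11.666909] = 6.092471
  V(3,3) = exp(-r*dt) * [p*11.666909 + (1-p)*22.591514] = 17.226820
  V(2,0) = exp(-r*dt) * [p*0.000000 + (1-p)*0.000000] = 0.000000
  V(2,1) = exp(-r*dt) * [p*0.000000 + (1-p)*6.092471] = 3.181495
  V(2,2) = exp(-r*dt) * [p*6.092471 + (1-p)*17.226820] = 11.831157
  V(1,0) = exp(-r*dt) * [p*0.000000 + (1-p)*3.181495] = 1.661380
  V(1,1) = exp(-r*dt) * [p*3.181495 + (1-p)*11.831157] = 7.658836
  V(0,0) = exp(-r*dt) * [p*1.661380 + (1-p)*7.658836] = 4.772619

Answer: Price = V(0,0) = 4.7726


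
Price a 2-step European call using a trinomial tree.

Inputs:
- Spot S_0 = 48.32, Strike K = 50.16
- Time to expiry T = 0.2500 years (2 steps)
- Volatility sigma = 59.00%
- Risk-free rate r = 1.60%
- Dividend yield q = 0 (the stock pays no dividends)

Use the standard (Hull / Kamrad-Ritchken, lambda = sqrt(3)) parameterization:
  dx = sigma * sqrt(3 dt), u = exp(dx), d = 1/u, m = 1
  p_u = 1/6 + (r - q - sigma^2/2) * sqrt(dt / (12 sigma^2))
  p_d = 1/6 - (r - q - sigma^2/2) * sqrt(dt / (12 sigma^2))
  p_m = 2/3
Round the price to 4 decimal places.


Answer: Price = V(0,0) = 4.5049

Derivation:
dt = T/N = 0.125000; dx = sigma*sqrt(3*dt) = 0.361300
u = exp(dx) = 1.435194; d = 1/u = 0.696770
p_u = 0.139326, p_m = 0.666667, p_d = 0.194007
Discount per step: exp(-r*dt) = 0.998002
Stock lattice S(k, j) with j the centered position index:
  k=0: S(0,+0) = 48.3200
  k=1: S(1,-1) = 33.6679; S(1,+0) = 48.3200; S(1,+1) = 69.3486
  k=2: S(2,-2) = 23.4588; S(2,-1) = 33.6679; S(2,+0) = 48.3200; S(2,+1) = 69.3486; S(2,+2) = 99.5286
Terminal payoffs V(N, j) = max(S_T - K, 0):
  V(2,-2) = 0.000000; V(2,-1) = 0.000000; V(2,+0) = 0.000000; V(2,+1) = 19.188554; V(2,+2) = 49.368599
Backward induction: V(k, j) = exp(-r*dt) * [p_u * V(k+1, j+1) + p_m * V(k+1, j) + p_d * V(k+1, j-1)]
  V(1,-1) = exp(-r*dt) * [p_u*0.000000 + p_m*0.000000 + p_d*0.000000] = 0.000000
  V(1,+0) = exp(-r*dt) * [p_u*19.188554 + p_m*0.000000 + p_d*0.000000] = 2.668126
  V(1,+1) = exp(-r*dt) * [p_u*49.368599 + p_m*19.188554 + p_d*0.000000] = 19.631403
  V(0,+0) = exp(-r*dt) * [p_u*19.631403 + p_m*2.668126 + p_d*0.000000] = 4.504899


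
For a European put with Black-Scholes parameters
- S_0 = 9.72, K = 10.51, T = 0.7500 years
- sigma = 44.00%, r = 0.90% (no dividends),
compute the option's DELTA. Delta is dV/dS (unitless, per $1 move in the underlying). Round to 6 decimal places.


Answer: Delta = -0.498735

Derivation:
d1 = 0.0031713157; d2 = -0.3778798620
phi(d1) = 0.3989402743; exp(-qT) = 1.0000000000; exp(-rT) = 0.9932727301
N(-d1) = 0.4987348302
Delta = -exp(-qT) * N(-d1) = -1.0000000000 * 0.4987348302 = -0.498735


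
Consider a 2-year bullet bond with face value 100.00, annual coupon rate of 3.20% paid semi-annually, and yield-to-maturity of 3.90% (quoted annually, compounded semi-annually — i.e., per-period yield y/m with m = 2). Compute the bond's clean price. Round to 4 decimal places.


Coupon per period c = face * coupon_rate / m = 1.600000
Periods per year m = 2; per-period yield y/m = 0.019500
Number of cashflows N = 4
Cashflows (t years, CF_t, discount factor 1/(1+y/m)^(m*t), PV):
  t = 0.5000: CF_t = 1.600000, DF = 0.980873, PV = 1.569397
  t = 1.0000: CF_t = 1.600000, DF = 0.962112, PV = 1.539379
  t = 1.5000: CF_t = 1.600000, DF = 0.943709, PV = 1.509935
  t = 2.0000: CF_t = 101.600000, DF = 0.925659, PV = 94.046966
Price P = sum_t PV_t = 98.665676

Answer: Price = 98.6657


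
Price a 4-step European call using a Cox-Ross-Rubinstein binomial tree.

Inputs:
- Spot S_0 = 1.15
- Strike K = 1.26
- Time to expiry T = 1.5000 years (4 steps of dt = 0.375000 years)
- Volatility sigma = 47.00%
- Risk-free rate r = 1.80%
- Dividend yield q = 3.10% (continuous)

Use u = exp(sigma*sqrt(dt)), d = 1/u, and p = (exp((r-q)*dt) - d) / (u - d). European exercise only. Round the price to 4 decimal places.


Answer: Price = V(0,0) = 0.2036

Derivation:
dt = T/N = 0.375000
u = exp(sigma*sqrt(dt)) = 1.333511; d = 1/u = 0.749900
p = (exp((r-q)*dt) - d) / (u - d) = 0.420206
Discount per step: exp(-r*dt) = 0.993273
Stock lattice S(k, i) with i counting down-moves:
  k=0: S(0,0) = 1.1500
  k=1: S(1,0) = 1.5335; S(1,1) = 0.8624
  k=2: S(2,0) = 2.0450; S(2,1) = 1.1500; S(2,2) = 0.6467
  k=3: S(3,0) = 2.7270; S(3,1) = 1.5335; S(3,2) = 0.8624; S(3,3) = 0.4850
  k=4: S(4,0) = 3.6365; S(4,1) = 2.0450; S(4,2) = 1.1500; S(4,3) = 0.6467; S(4,4) = 0.3637
Terminal payoffs V(N, i) = max(S_T - K, 0):
  V(4,0) = 2.376502; V(4,1) = 0.784988; V(4,2) = 0.000000; V(4,3) = 0.000000; V(4,4) = 0.000000
Backward induction: V(k, i) = exp(-r*dt) * [p * V(k+1, i) + (1-p) * V(k+1, i+1)].
  V(3,0) = exp(-r*dt) * [p*2.376502 + (1-p)*0.784988] = 1.443972
  V(3,1) = exp(-r*dt) * [p*0.784988 + (1-p)*0.000000] = 0.327638
  V(3,2) = exp(-r*dt) * [p*0.000000 + (1-p)*0.000000] = 0.000000
  V(3,3) = exp(-r*dt) * [p*0.000000 + (1-p)*0.000000] = 0.000000
  V(2,0) = exp(-r*dt) * [p*1.443972 + (1-p)*0.327638] = 0.791368
  V(2,1) = exp(-r*dt) * [p*0.327638 + (1-p)*0.000000] = 0.136749
  V(2,2) = exp(-r*dt) * [p*0.000000 + (1-p)*0.000000] = 0.000000
  V(1,0) = exp(-r*dt) * [p*0.791368 + (1-p)*0.136749] = 0.409054
  V(1,1) = exp(-r*dt) * [p*0.136749 + (1-p)*0.000000] = 0.057076
  V(0,0) = exp(-r*dt) * [p*0.409054 + (1-p)*0.057076] = 0.203600
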